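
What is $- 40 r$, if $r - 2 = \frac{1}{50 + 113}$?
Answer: $- \frac{13080}{163} \approx -80.245$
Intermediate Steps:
$r = \frac{327}{163}$ ($r = 2 + \frac{1}{50 + 113} = 2 + \frac{1}{163} = \frac{327}{163} \approx 2.0061$)
$- 40 r = \left(-40\right) \frac{327}{163} = - \frac{13080}{163}$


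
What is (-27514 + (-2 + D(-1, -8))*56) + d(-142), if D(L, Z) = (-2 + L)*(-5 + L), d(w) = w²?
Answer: -6454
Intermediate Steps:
D(L, Z) = (-5 + L)*(-2 + L)
(-27514 + (-2 + D(-1, -8))*56) + d(-142) = (-27514 + (-2 + (10 + (-1)² - 7*(-1)))*56) + (-142)² = (-27514 + (-2 + (10 + 1 + 7))*56) + 20164 = (-27514 + (-2 + 18)*56) + 20164 = (-27514 + 16*56) + 20164 = (-27514 + 896) + 20164 = -26618 + 20164 = -6454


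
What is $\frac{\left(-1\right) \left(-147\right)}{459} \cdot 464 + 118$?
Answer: $\frac{40790}{153} \approx 266.6$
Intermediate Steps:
$\frac{\left(-1\right) \left(-147\right)}{459} \cdot 464 + 118 = 147 \cdot \frac{1}{459} \cdot 464 + 118 = \frac{49}{153} \cdot 464 + 118 = \frac{22736}{153} + 118 = \frac{40790}{153}$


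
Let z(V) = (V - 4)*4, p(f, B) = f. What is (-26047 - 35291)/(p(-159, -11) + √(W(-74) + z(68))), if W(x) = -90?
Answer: 9752742/25115 + 61338*√166/25115 ≈ 419.79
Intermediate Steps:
z(V) = -16 + 4*V (z(V) = (-4 + V)*4 = -16 + 4*V)
(-26047 - 35291)/(p(-159, -11) + √(W(-74) + z(68))) = (-26047 - 35291)/(-159 + √(-90 + (-16 + 4*68))) = -61338/(-159 + √(-90 + (-16 + 272))) = -61338/(-159 + √(-90 + 256)) = -61338/(-159 + √166)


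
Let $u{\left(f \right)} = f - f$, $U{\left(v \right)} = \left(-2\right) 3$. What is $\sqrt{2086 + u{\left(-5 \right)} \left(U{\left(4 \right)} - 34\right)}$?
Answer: $\sqrt{2086} \approx 45.673$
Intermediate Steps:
$U{\left(v \right)} = -6$
$u{\left(f \right)} = 0$
$\sqrt{2086 + u{\left(-5 \right)} \left(U{\left(4 \right)} - 34\right)} = \sqrt{2086 + 0 \left(-6 - 34\right)} = \sqrt{2086 + 0 \left(-40\right)} = \sqrt{2086 + 0} = \sqrt{2086}$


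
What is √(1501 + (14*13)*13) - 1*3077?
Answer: -3077 + √3867 ≈ -3014.8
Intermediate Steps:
√(1501 + (14*13)*13) - 1*3077 = √(1501 + 182*13) - 3077 = √(1501 + 2366) - 3077 = √3867 - 3077 = -3077 + √3867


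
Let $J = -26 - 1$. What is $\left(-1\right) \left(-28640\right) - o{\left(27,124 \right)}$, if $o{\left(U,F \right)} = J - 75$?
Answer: $28742$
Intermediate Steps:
$J = -27$ ($J = -26 - 1 = -27$)
$o{\left(U,F \right)} = -102$ ($o{\left(U,F \right)} = -27 - 75 = -102$)
$\left(-1\right) \left(-28640\right) - o{\left(27,124 \right)} = \left(-1\right) \left(-28640\right) - -102 = 28640 + 102 = 28742$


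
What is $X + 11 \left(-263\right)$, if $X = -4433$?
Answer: $-7326$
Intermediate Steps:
$X + 11 \left(-263\right) = -4433 + 11 \left(-263\right) = -4433 - 2893 = -7326$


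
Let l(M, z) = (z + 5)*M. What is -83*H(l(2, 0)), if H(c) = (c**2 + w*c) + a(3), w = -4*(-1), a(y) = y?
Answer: -11869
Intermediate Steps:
l(M, z) = M*(5 + z) (l(M, z) = (5 + z)*M = M*(5 + z))
w = 4
H(c) = 3 + c**2 + 4*c (H(c) = (c**2 + 4*c) + 3 = 3 + c**2 + 4*c)
-83*H(l(2, 0)) = -83*(3 + (2*(5 + 0))**2 + 4*(2*(5 + 0))) = -83*(3 + (2*5)**2 + 4*(2*5)) = -83*(3 + 10**2 + 4*10) = -83*(3 + 100 + 40) = -83*143 = -11869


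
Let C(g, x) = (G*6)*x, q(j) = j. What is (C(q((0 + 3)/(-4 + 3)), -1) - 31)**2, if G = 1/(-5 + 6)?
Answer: 1369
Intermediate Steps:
G = 1 (G = 1/1 = 1)
C(g, x) = 6*x (C(g, x) = (1*6)*x = 6*x)
(C(q((0 + 3)/(-4 + 3)), -1) - 31)**2 = (6*(-1) - 31)**2 = (-6 - 31)**2 = (-37)**2 = 1369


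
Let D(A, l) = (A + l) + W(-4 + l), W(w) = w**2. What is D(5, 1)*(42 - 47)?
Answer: -75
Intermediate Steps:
D(A, l) = A + l + (-4 + l)**2 (D(A, l) = (A + l) + (-4 + l)**2 = A + l + (-4 + l)**2)
D(5, 1)*(42 - 47) = (5 + 1 + (-4 + 1)**2)*(42 - 47) = (5 + 1 + (-3)**2)*(-5) = (5 + 1 + 9)*(-5) = 15*(-5) = -75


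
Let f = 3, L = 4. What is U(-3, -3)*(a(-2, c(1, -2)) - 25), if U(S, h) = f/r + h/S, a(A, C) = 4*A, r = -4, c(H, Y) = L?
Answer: -33/4 ≈ -8.2500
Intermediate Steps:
c(H, Y) = 4
U(S, h) = -¾ + h/S (U(S, h) = 3/(-4) + h/S = 3*(-¼) + h/S = -¾ + h/S)
U(-3, -3)*(a(-2, c(1, -2)) - 25) = (-¾ - 3/(-3))*(4*(-2) - 25) = (-¾ - 3*(-⅓))*(-8 - 25) = (-¾ + 1)*(-33) = (¼)*(-33) = -33/4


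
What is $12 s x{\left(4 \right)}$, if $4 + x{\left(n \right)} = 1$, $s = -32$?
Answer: $1152$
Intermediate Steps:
$x{\left(n \right)} = -3$ ($x{\left(n \right)} = -4 + 1 = -3$)
$12 s x{\left(4 \right)} = 12 \left(-32\right) \left(-3\right) = \left(-384\right) \left(-3\right) = 1152$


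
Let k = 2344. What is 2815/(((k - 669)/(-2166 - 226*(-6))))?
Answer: -91206/67 ≈ -1361.3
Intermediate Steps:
2815/(((k - 669)/(-2166 - 226*(-6)))) = 2815/(((2344 - 669)/(-2166 - 226*(-6)))) = 2815/((1675/(-2166 + 1356))) = 2815/((1675/(-810))) = 2815/((1675*(-1/810))) = 2815/(-335/162) = 2815*(-162/335) = -91206/67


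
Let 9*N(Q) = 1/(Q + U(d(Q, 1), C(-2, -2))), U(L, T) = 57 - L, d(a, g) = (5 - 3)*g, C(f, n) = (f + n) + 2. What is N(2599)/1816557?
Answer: 1/43390280502 ≈ 2.3047e-11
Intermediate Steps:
C(f, n) = 2 + f + n
d(a, g) = 2*g
N(Q) = 1/(9*(55 + Q)) (N(Q) = 1/(9*(Q + (57 - 2))) = 1/(9*(Q + 55)) = 1/(9*(55 + Q)))
N(2599)/1816557 = (1/(9*(55 + 2599)))/1816557 = ((1/9)/2654)*(1/1816557) = ((1/9)*(1/2654))*(1/1816557) = (1/23886)*(1/1816557) = 1/43390280502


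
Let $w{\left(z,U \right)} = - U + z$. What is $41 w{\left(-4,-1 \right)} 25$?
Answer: $-3075$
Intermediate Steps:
$w{\left(z,U \right)} = z - U$
$41 w{\left(-4,-1 \right)} 25 = 41 \left(-4 - -1\right) 25 = 41 \left(-4 + 1\right) 25 = 41 \left(-3\right) 25 = \left(-123\right) 25 = -3075$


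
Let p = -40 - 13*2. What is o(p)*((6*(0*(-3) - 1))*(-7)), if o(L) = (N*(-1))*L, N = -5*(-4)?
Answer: 55440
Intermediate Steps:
N = 20
p = -66 (p = -40 - 26 = -66)
o(L) = -20*L (o(L) = (20*(-1))*L = -20*L)
o(p)*((6*(0*(-3) - 1))*(-7)) = (-20*(-66))*((6*(0*(-3) - 1))*(-7)) = 1320*((6*(0 - 1))*(-7)) = 1320*((6*(-1))*(-7)) = 1320*(-6*(-7)) = 1320*42 = 55440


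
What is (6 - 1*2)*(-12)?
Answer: -48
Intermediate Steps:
(6 - 1*2)*(-12) = (6 - 2)*(-12) = 4*(-12) = -48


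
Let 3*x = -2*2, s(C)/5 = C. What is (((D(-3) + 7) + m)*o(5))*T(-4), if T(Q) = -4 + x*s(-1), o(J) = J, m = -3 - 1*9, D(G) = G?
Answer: -320/3 ≈ -106.67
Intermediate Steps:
s(C) = 5*C
x = -4/3 (x = (-2*2)/3 = (1/3)*(-4) = -4/3 ≈ -1.3333)
m = -12 (m = -3 - 9 = -12)
T(Q) = 8/3 (T(Q) = -4 - 20*(-1)/3 = -4 - 4/3*(-5) = -4 + 20/3 = 8/3)
(((D(-3) + 7) + m)*o(5))*T(-4) = (((-3 + 7) - 12)*5)*(8/3) = ((4 - 12)*5)*(8/3) = -8*5*(8/3) = -40*8/3 = -320/3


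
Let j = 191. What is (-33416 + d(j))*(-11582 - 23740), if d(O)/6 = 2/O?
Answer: 225440686968/191 ≈ 1.1803e+9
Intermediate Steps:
d(O) = 12/O (d(O) = 6*(2/O) = 12/O)
(-33416 + d(j))*(-11582 - 23740) = (-33416 + 12/191)*(-11582 - 23740) = (-33416 + 12*(1/191))*(-35322) = (-33416 + 12/191)*(-35322) = -6382444/191*(-35322) = 225440686968/191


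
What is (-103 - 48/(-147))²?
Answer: 25310961/2401 ≈ 10542.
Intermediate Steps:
(-103 - 48/(-147))² = (-103 - 48*(-1/147))² = (-103 + 16/49)² = (-5031/49)² = 25310961/2401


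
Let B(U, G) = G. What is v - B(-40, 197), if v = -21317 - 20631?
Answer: -42145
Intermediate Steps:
v = -41948
v - B(-40, 197) = -41948 - 1*197 = -41948 - 197 = -42145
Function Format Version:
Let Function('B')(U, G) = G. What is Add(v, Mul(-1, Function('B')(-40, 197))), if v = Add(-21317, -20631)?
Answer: -42145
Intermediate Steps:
v = -41948
Add(v, Mul(-1, Function('B')(-40, 197))) = Add(-41948, Mul(-1, 197)) = Add(-41948, -197) = -42145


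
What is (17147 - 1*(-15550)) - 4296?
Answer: 28401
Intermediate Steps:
(17147 - 1*(-15550)) - 4296 = (17147 + 15550) - 4296 = 32697 - 4296 = 28401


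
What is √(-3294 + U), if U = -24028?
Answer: I*√27322 ≈ 165.29*I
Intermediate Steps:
√(-3294 + U) = √(-3294 - 24028) = √(-27322) = I*√27322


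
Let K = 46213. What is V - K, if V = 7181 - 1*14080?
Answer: -53112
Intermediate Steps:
V = -6899 (V = 7181 - 14080 = -6899)
V - K = -6899 - 1*46213 = -6899 - 46213 = -53112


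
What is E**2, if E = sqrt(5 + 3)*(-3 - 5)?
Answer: 512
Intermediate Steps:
E = -16*sqrt(2) (E = sqrt(8)*(-8) = (2*sqrt(2))*(-8) = -16*sqrt(2) ≈ -22.627)
E**2 = (-16*sqrt(2))**2 = 512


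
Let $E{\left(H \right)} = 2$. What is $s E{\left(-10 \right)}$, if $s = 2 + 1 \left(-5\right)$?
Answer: $-6$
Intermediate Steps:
$s = -3$ ($s = 2 - 5 = -3$)
$s E{\left(-10 \right)} = \left(-3\right) 2 = -6$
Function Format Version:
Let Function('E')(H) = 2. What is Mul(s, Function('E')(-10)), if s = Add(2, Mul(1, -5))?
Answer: -6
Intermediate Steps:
s = -3 (s = Add(2, -5) = -3)
Mul(s, Function('E')(-10)) = Mul(-3, 2) = -6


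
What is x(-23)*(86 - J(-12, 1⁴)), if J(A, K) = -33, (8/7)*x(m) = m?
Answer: -19159/8 ≈ -2394.9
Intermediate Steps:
x(m) = 7*m/8
x(-23)*(86 - J(-12, 1⁴)) = ((7/8)*(-23))*(86 - 1*(-33)) = -161*(86 + 33)/8 = -161/8*119 = -19159/8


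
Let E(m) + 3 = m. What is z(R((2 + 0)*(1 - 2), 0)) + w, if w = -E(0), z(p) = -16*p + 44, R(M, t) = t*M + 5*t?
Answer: 47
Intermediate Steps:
R(M, t) = 5*t + M*t (R(M, t) = M*t + 5*t = 5*t + M*t)
E(m) = -3 + m
z(p) = 44 - 16*p
w = 3 (w = -(-3 + 0) = -1*(-3) = 3)
z(R((2 + 0)*(1 - 2), 0)) + w = (44 - 0*(5 + (2 + 0)*(1 - 2))) + 3 = (44 - 0*(5 + 2*(-1))) + 3 = (44 - 0*(5 - 2)) + 3 = (44 - 0*3) + 3 = (44 - 16*0) + 3 = (44 + 0) + 3 = 44 + 3 = 47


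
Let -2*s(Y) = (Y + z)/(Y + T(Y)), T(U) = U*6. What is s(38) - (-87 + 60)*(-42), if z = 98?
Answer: -150856/133 ≈ -1134.3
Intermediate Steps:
T(U) = 6*U
s(Y) = -(98 + Y)/(14*Y) (s(Y) = -(Y + 98)/(2*(Y + 6*Y)) = -(98 + Y)/(2*(7*Y)) = -(98 + Y)*1/(7*Y)/2 = -(98 + Y)/(14*Y))
s(38) - (-87 + 60)*(-42) = (1/14)*(-98 - 1*38)/38 - (-87 + 60)*(-42) = (1/14)*(1/38)*(-98 - 38) - (-27)*(-42) = (1/14)*(1/38)*(-136) - 1*1134 = -34/133 - 1134 = -150856/133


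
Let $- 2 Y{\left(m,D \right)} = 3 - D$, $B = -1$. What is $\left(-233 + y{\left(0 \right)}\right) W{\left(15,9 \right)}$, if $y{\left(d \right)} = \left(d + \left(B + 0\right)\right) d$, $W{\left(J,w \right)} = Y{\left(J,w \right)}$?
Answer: $-699$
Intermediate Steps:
$Y{\left(m,D \right)} = - \frac{3}{2} + \frac{D}{2}$ ($Y{\left(m,D \right)} = - \frac{3 - D}{2} = - \frac{3}{2} + \frac{D}{2}$)
$W{\left(J,w \right)} = - \frac{3}{2} + \frac{w}{2}$
$y{\left(d \right)} = d \left(-1 + d\right)$ ($y{\left(d \right)} = \left(d + \left(-1 + 0\right)\right) d = \left(d - 1\right) d = \left(-1 + d\right) d = d \left(-1 + d\right)$)
$\left(-233 + y{\left(0 \right)}\right) W{\left(15,9 \right)} = \left(-233 + 0 \left(-1 + 0\right)\right) \left(- \frac{3}{2} + \frac{1}{2} \cdot 9\right) = \left(-233 + 0 \left(-1\right)\right) \left(- \frac{3}{2} + \frac{9}{2}\right) = \left(-233 + 0\right) 3 = \left(-233\right) 3 = -699$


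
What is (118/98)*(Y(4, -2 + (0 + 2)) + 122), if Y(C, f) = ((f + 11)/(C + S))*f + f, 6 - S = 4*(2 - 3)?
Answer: 7198/49 ≈ 146.90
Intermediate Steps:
S = 10 (S = 6 - 4*(2 - 3) = 6 - 4*(-1) = 6 - 1*(-4) = 6 + 4 = 10)
Y(C, f) = f + f*(11 + f)/(10 + C) (Y(C, f) = ((f + 11)/(C + 10))*f + f = ((11 + f)/(10 + C))*f + f = f*(11 + f)/(10 + C) + f = f + f*(11 + f)/(10 + C))
(118/98)*(Y(4, -2 + (0 + 2)) + 122) = (118/98)*((-2 + (0 + 2))*(21 + 4 + (-2 + (0 + 2)))/(10 + 4) + 122) = (118*(1/98))*((-2 + 2)*(21 + 4 + (-2 + 2))/14 + 122) = 59*(0*(1/14)*(21 + 4 + 0) + 122)/49 = 59*(0*(1/14)*25 + 122)/49 = 59*(0 + 122)/49 = (59/49)*122 = 7198/49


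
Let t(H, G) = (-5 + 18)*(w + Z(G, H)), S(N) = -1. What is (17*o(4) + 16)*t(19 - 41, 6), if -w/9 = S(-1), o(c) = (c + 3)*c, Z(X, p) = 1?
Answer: 63960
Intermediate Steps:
o(c) = c*(3 + c) (o(c) = (3 + c)*c = c*(3 + c))
w = 9 (w = -9*(-1) = 9)
t(H, G) = 130 (t(H, G) = (-5 + 18)*(9 + 1) = 13*10 = 130)
(17*o(4) + 16)*t(19 - 41, 6) = (17*(4*(3 + 4)) + 16)*130 = (17*(4*7) + 16)*130 = (17*28 + 16)*130 = (476 + 16)*130 = 492*130 = 63960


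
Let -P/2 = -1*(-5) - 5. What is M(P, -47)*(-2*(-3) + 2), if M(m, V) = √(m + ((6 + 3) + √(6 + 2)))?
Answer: 8*√(9 + 2*√2) ≈ 27.514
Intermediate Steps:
P = 0 (P = -2*(-1*(-5) - 5) = -2*(5 - 5) = -2*0 = 0)
M(m, V) = √(9 + m + 2*√2) (M(m, V) = √(m + (9 + √8)) = √(m + (9 + 2*√2)) = √(9 + m + 2*√2))
M(P, -47)*(-2*(-3) + 2) = √(9 + 0 + 2*√2)*(-2*(-3) + 2) = √(9 + 2*√2)*(6 + 2) = √(9 + 2*√2)*8 = 8*√(9 + 2*√2)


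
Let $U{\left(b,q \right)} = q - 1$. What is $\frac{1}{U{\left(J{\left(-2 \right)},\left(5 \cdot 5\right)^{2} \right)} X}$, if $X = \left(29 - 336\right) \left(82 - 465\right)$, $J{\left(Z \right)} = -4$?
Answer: $\frac{1}{73370544} \approx 1.3629 \cdot 10^{-8}$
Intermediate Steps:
$U{\left(b,q \right)} = -1 + q$ ($U{\left(b,q \right)} = q - 1 = -1 + q$)
$X = 117581$ ($X = \left(-307\right) \left(-383\right) = 117581$)
$\frac{1}{U{\left(J{\left(-2 \right)},\left(5 \cdot 5\right)^{2} \right)} X} = \frac{1}{\left(-1 + \left(5 \cdot 5\right)^{2}\right) 117581} = \frac{1}{\left(-1 + 25^{2}\right) 117581} = \frac{1}{\left(-1 + 625\right) 117581} = \frac{1}{624 \cdot 117581} = \frac{1}{73370544}$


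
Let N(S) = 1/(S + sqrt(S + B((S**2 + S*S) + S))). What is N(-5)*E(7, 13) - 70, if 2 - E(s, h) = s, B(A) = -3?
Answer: -2285/33 + 10*I*sqrt(2)/33 ≈ -69.242 + 0.42855*I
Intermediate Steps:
E(s, h) = 2 - s
N(S) = 1/(S + sqrt(-3 + S)) (N(S) = 1/(S + sqrt(S - 3)) = 1/(S + sqrt(-3 + S)))
N(-5)*E(7, 13) - 70 = (2 - 1*7)/(-5 + sqrt(-3 - 5)) - 70 = (2 - 7)/(-5 + sqrt(-8)) - 70 = -5/(-5 + 2*I*sqrt(2)) - 70 = -70 - 5/(-5 + 2*I*sqrt(2))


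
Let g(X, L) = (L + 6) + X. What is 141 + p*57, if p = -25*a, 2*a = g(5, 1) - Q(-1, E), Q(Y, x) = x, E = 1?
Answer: -15393/2 ≈ -7696.5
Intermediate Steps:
g(X, L) = 6 + L + X (g(X, L) = (6 + L) + X = 6 + L + X)
a = 11/2 (a = ((6 + 1 + 5) - 1*1)/2 = (12 - 1)/2 = (½)*11 = 11/2 ≈ 5.5000)
p = -275/2 (p = -25*11/2 = -275/2 ≈ -137.50)
141 + p*57 = 141 - 275/2*57 = 141 - 15675/2 = -15393/2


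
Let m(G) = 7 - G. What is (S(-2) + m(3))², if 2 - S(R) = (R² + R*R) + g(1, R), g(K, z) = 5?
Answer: 49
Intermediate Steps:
S(R) = -3 - 2*R² (S(R) = 2 - ((R² + R*R) + 5) = 2 - ((R² + R²) + 5) = 2 - (2*R² + 5) = 2 - (5 + 2*R²) = 2 + (-5 - 2*R²) = -3 - 2*R²)
(S(-2) + m(3))² = ((-3 - 2*(-2)²) + (7 - 1*3))² = ((-3 - 2*4) + (7 - 3))² = ((-3 - 8) + 4)² = (-11 + 4)² = (-7)² = 49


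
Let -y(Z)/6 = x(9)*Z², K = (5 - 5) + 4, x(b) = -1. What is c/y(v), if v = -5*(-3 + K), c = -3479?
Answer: -3479/150 ≈ -23.193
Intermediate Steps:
K = 4 (K = 0 + 4 = 4)
v = -5 (v = -5*(-3 + 4) = -5*1 = -5)
y(Z) = 6*Z² (y(Z) = -(-6)*Z² = 6*Z²)
c/y(v) = -3479/(6*(-5)²) = -3479/(6*25) = -3479/150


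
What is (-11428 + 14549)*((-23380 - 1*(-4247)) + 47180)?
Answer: 87534687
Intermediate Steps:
(-11428 + 14549)*((-23380 - 1*(-4247)) + 47180) = 3121*((-23380 + 4247) + 47180) = 3121*(-19133 + 47180) = 3121*28047 = 87534687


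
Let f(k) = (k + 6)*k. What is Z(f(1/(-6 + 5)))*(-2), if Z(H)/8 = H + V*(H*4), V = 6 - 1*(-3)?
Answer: 2960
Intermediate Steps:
V = 9 (V = 6 + 3 = 9)
f(k) = k*(6 + k) (f(k) = (6 + k)*k = k*(6 + k))
Z(H) = 296*H (Z(H) = 8*(H + 9*(H*4)) = 8*(H + 9*(4*H)) = 8*(H + 36*H) = 8*(37*H) = 296*H)
Z(f(1/(-6 + 5)))*(-2) = (296*((6 + 1/(-6 + 5))/(-6 + 5)))*(-2) = (296*((6 + 1/(-1))/(-1)))*(-2) = (296*(-(6 - 1)))*(-2) = (296*(-1*5))*(-2) = (296*(-5))*(-2) = -1480*(-2) = 2960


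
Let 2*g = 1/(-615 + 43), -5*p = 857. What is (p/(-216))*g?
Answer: -857/1235520 ≈ -0.00069364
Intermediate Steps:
p = -857/5 (p = -1/5*857 = -857/5 ≈ -171.40)
g = -1/1144 (g = 1/(2*(-615 + 43)) = (1/2)/(-572) = (1/2)*(-1/572) = -1/1144 ≈ -0.00087413)
(p/(-216))*g = -857/5/(-216)*(-1/1144) = -857/5*(-1/216)*(-1/1144) = (857/1080)*(-1/1144) = -857/1235520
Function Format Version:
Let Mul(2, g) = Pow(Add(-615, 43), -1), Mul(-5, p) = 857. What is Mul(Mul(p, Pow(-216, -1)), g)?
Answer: Rational(-857, 1235520) ≈ -0.00069364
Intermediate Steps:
p = Rational(-857, 5) (p = Mul(Rational(-1, 5), 857) = Rational(-857, 5) ≈ -171.40)
g = Rational(-1, 1144) (g = Mul(Rational(1, 2), Pow(Add(-615, 43), -1)) = Mul(Rational(1, 2), Pow(-572, -1)) = Mul(Rational(1, 2), Rational(-1, 572)) = Rational(-1, 1144) ≈ -0.00087413)
Mul(Mul(p, Pow(-216, -1)), g) = Mul(Mul(Rational(-857, 5), Pow(-216, -1)), Rational(-1, 1144)) = Mul(Mul(Rational(-857, 5), Rational(-1, 216)), Rational(-1, 1144)) = Mul(Rational(857, 1080), Rational(-1, 1144)) = Rational(-857, 1235520)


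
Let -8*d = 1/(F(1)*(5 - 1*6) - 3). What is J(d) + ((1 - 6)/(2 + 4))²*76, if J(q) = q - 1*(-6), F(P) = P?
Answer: 16937/288 ≈ 58.809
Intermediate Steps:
d = 1/32 (d = -1/(8*(1*(5 - 1*6) - 3)) = -1/(8*(1*(5 - 6) - 3)) = -1/(8*(1*(-1) - 3)) = -1/(8*(-1 - 3)) = -⅛/(-4) = -⅛*(-¼) = 1/32 ≈ 0.031250)
J(q) = 6 + q (J(q) = q + 6 = 6 + q)
J(d) + ((1 - 6)/(2 + 4))²*76 = (6 + 1/32) + ((1 - 6)/(2 + 4))²*76 = 193/32 + (-5/6)²*76 = 193/32 + (-5*⅙)²*76 = 193/32 + (-⅚)²*76 = 193/32 + (25/36)*76 = 193/32 + 475/9 = 16937/288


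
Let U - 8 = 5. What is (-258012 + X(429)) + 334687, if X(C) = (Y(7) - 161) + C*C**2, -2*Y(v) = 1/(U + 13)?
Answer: 4109565355/52 ≈ 7.9030e+7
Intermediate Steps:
U = 13 (U = 8 + 5 = 13)
Y(v) = -1/52 (Y(v) = -1/(2*(13 + 13)) = -1/2/26 = -1/2*1/26 = -1/52)
X(C) = -8373/52 + C**3 (X(C) = (-1/52 - 161) + C*C**2 = -8373/52 + C**3)
(-258012 + X(429)) + 334687 = (-258012 + (-8373/52 + 429**3)) + 334687 = (-258012 + (-8373/52 + 78953589)) + 334687 = (-258012 + 4105578255/52) + 334687 = 4092161631/52 + 334687 = 4109565355/52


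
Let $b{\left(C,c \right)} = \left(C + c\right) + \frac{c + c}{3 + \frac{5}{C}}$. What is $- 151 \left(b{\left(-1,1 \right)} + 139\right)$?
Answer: $-20838$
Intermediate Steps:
$b{\left(C,c \right)} = C + c + \frac{2 c}{3 + \frac{5}{C}}$ ($b{\left(C,c \right)} = \left(C + c\right) + \frac{2 c}{3 + \frac{5}{C}} = C + c + \frac{2 c}{3 + \frac{5}{C}}$)
$- 151 \left(b{\left(-1,1 \right)} + 139\right) = - 151 \left(\frac{3 \left(-1\right)^{2} + 5 \left(-1\right) + 5 \cdot 1 + 5 \left(-1\right) 1}{5 + 3 \left(-1\right)} + 139\right) = - 151 \left(\frac{3 \cdot 1 - 5 + 5 - 5}{5 - 3} + 139\right) = - 151 \left(\frac{3 - 5 + 5 - 5}{2} + 139\right) = - 151 \left(\frac{1}{2} \left(-2\right) + 139\right) = - 151 \left(-1 + 139\right) = \left(-151\right) 138 = -20838$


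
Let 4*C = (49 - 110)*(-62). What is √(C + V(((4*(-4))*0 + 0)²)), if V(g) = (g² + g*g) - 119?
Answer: √3306/2 ≈ 28.749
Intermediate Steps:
V(g) = -119 + 2*g² (V(g) = (g² + g²) - 119 = 2*g² - 119 = -119 + 2*g²)
C = 1891/2 (C = ((49 - 110)*(-62))/4 = (-61*(-62))/4 = (¼)*3782 = 1891/2 ≈ 945.50)
√(C + V(((4*(-4))*0 + 0)²)) = √(1891/2 + (-119 + 2*(((4*(-4))*0 + 0)²)²)) = √(1891/2 + (-119 + 2*((-16*0 + 0)²)²)) = √(1891/2 + (-119 + 2*((0 + 0)²)²)) = √(1891/2 + (-119 + 2*(0²)²)) = √(1891/2 + (-119 + 2*0²)) = √(1891/2 + (-119 + 2*0)) = √(1891/2 + (-119 + 0)) = √(1891/2 - 119) = √(1653/2) = √3306/2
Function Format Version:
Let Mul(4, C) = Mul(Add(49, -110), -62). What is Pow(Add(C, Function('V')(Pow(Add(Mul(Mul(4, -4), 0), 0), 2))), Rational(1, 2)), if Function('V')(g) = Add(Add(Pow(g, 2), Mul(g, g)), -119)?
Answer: Mul(Rational(1, 2), Pow(3306, Rational(1, 2))) ≈ 28.749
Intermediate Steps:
Function('V')(g) = Add(-119, Mul(2, Pow(g, 2))) (Function('V')(g) = Add(Add(Pow(g, 2), Pow(g, 2)), -119) = Add(Mul(2, Pow(g, 2)), -119) = Add(-119, Mul(2, Pow(g, 2))))
C = Rational(1891, 2) (C = Mul(Rational(1, 4), Mul(Add(49, -110), -62)) = Mul(Rational(1, 4), Mul(-61, -62)) = Mul(Rational(1, 4), 3782) = Rational(1891, 2) ≈ 945.50)
Pow(Add(C, Function('V')(Pow(Add(Mul(Mul(4, -4), 0), 0), 2))), Rational(1, 2)) = Pow(Add(Rational(1891, 2), Add(-119, Mul(2, Pow(Pow(Add(Mul(Mul(4, -4), 0), 0), 2), 2)))), Rational(1, 2)) = Pow(Add(Rational(1891, 2), Add(-119, Mul(2, Pow(Pow(Add(Mul(-16, 0), 0), 2), 2)))), Rational(1, 2)) = Pow(Add(Rational(1891, 2), Add(-119, Mul(2, Pow(Pow(Add(0, 0), 2), 2)))), Rational(1, 2)) = Pow(Add(Rational(1891, 2), Add(-119, Mul(2, Pow(Pow(0, 2), 2)))), Rational(1, 2)) = Pow(Add(Rational(1891, 2), Add(-119, Mul(2, Pow(0, 2)))), Rational(1, 2)) = Pow(Add(Rational(1891, 2), Add(-119, Mul(2, 0))), Rational(1, 2)) = Pow(Add(Rational(1891, 2), Add(-119, 0)), Rational(1, 2)) = Pow(Add(Rational(1891, 2), -119), Rational(1, 2)) = Pow(Rational(1653, 2), Rational(1, 2)) = Mul(Rational(1, 2), Pow(3306, Rational(1, 2)))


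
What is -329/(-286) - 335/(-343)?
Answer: 208657/98098 ≈ 2.1270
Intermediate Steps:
-329/(-286) - 335/(-343) = -329*(-1/286) - 335*(-1/343) = 329/286 + 335/343 = 208657/98098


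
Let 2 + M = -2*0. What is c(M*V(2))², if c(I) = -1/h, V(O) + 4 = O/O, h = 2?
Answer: ¼ ≈ 0.25000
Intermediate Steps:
M = -2 (M = -2 - 2*0 = -2 + 0 = -2)
V(O) = -3 (V(O) = -4 + O/O = -4 + 1 = -3)
c(I) = -½ (c(I) = -1/2 = -1*½ = -½)
c(M*V(2))² = (-½)² = ¼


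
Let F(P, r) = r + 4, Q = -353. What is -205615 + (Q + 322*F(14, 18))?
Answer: -198884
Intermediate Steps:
F(P, r) = 4 + r
-205615 + (Q + 322*F(14, 18)) = -205615 + (-353 + 322*(4 + 18)) = -205615 + (-353 + 322*22) = -205615 + (-353 + 7084) = -205615 + 6731 = -198884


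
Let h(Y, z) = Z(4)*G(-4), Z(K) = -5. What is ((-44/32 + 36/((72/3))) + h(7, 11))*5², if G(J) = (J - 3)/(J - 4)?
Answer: -425/4 ≈ -106.25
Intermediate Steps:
G(J) = (-3 + J)/(-4 + J)
h(Y, z) = -35/8 (h(Y, z) = -5*(-3 - 4)/(-4 - 4) = -5*(-7)/(-8) = -(-5)*(-7)/8 = -5*7/8 = -35/8)
((-44/32 + 36/((72/3))) + h(7, 11))*5² = ((-44/32 + 36/((72/3))) - 35/8)*5² = ((-44*1/32 + 36/((72*(⅓)))) - 35/8)*25 = ((-11/8 + 36/24) - 35/8)*25 = ((-11/8 + 36*(1/24)) - 35/8)*25 = ((-11/8 + 3/2) - 35/8)*25 = (⅛ - 35/8)*25 = -17/4*25 = -425/4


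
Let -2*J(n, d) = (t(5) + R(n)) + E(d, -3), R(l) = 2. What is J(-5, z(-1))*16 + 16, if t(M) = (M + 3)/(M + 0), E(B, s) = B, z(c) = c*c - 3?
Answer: 16/5 ≈ 3.2000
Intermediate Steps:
z(c) = -3 + c² (z(c) = c² - 3 = -3 + c²)
t(M) = (3 + M)/M
J(n, d) = -9/5 - d/2 (J(n, d) = -(((3 + 5)/5 + 2) + d)/2 = -(((⅕)*8 + 2) + d)/2 = -((8/5 + 2) + d)/2 = -(18/5 + d)/2 = -9/5 - d/2)
J(-5, z(-1))*16 + 16 = (-9/5 - (-3 + (-1)²)/2)*16 + 16 = (-9/5 - (-3 + 1)/2)*16 + 16 = (-9/5 - ½*(-2))*16 + 16 = (-9/5 + 1)*16 + 16 = -⅘*16 + 16 = -64/5 + 16 = 16/5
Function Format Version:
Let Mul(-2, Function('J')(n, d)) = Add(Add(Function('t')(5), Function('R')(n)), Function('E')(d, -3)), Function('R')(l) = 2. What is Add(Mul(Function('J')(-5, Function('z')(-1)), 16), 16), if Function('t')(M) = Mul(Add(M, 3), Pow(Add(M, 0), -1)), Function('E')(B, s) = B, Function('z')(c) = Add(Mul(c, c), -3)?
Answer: Rational(16, 5) ≈ 3.2000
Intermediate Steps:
Function('z')(c) = Add(-3, Pow(c, 2)) (Function('z')(c) = Add(Pow(c, 2), -3) = Add(-3, Pow(c, 2)))
Function('t')(M) = Mul(Pow(M, -1), Add(3, M)) (Function('t')(M) = Mul(Add(3, M), Pow(M, -1)) = Mul(Pow(M, -1), Add(3, M)))
Function('J')(n, d) = Add(Rational(-9, 5), Mul(Rational(-1, 2), d)) (Function('J')(n, d) = Mul(Rational(-1, 2), Add(Add(Mul(Pow(5, -1), Add(3, 5)), 2), d)) = Mul(Rational(-1, 2), Add(Add(Mul(Rational(1, 5), 8), 2), d)) = Mul(Rational(-1, 2), Add(Add(Rational(8, 5), 2), d)) = Mul(Rational(-1, 2), Add(Rational(18, 5), d)) = Add(Rational(-9, 5), Mul(Rational(-1, 2), d)))
Add(Mul(Function('J')(-5, Function('z')(-1)), 16), 16) = Add(Mul(Add(Rational(-9, 5), Mul(Rational(-1, 2), Add(-3, Pow(-1, 2)))), 16), 16) = Add(Mul(Add(Rational(-9, 5), Mul(Rational(-1, 2), Add(-3, 1))), 16), 16) = Add(Mul(Add(Rational(-9, 5), Mul(Rational(-1, 2), -2)), 16), 16) = Add(Mul(Add(Rational(-9, 5), 1), 16), 16) = Add(Mul(Rational(-4, 5), 16), 16) = Add(Rational(-64, 5), 16) = Rational(16, 5)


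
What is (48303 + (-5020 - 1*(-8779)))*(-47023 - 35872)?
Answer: -4315679490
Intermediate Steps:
(48303 + (-5020 - 1*(-8779)))*(-47023 - 35872) = (48303 + (-5020 + 8779))*(-82895) = (48303 + 3759)*(-82895) = 52062*(-82895) = -4315679490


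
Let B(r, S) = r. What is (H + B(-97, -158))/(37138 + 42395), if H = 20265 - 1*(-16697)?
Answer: 36865/79533 ≈ 0.46352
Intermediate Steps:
H = 36962 (H = 20265 + 16697 = 36962)
(H + B(-97, -158))/(37138 + 42395) = (36962 - 97)/(37138 + 42395) = 36865/79533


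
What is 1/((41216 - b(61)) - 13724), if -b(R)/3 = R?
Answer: 1/27675 ≈ 3.6134e-5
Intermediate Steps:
b(R) = -3*R
1/((41216 - b(61)) - 13724) = 1/((41216 - (-3)*61) - 13724) = 1/((41216 - 1*(-183)) - 13724) = 1/((41216 + 183) - 13724) = 1/(41399 - 13724) = 1/27675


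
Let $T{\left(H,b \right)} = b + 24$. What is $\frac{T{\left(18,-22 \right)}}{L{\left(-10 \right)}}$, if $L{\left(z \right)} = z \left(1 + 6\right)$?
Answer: $- \frac{1}{35} \approx -0.028571$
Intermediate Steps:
$T{\left(H,b \right)} = 24 + b$
$L{\left(z \right)} = 7 z$ ($L{\left(z \right)} = z 7 = 7 z$)
$\frac{T{\left(18,-22 \right)}}{L{\left(-10 \right)}} = \frac{24 - 22}{7 \left(-10\right)} = \frac{2}{-70} = 2 \left(- \frac{1}{70}\right) = - \frac{1}{35}$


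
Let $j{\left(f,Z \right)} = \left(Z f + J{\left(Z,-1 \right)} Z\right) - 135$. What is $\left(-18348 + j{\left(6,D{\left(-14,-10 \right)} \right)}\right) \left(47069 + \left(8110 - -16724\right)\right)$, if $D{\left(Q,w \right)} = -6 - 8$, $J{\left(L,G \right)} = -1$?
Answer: $-1334016359$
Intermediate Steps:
$D{\left(Q,w \right)} = -14$ ($D{\left(Q,w \right)} = -6 - 8 = -14$)
$j{\left(f,Z \right)} = -135 - Z + Z f$ ($j{\left(f,Z \right)} = \left(Z f - Z\right) - 135 = \left(- Z + Z f\right) - 135 = -135 - Z + Z f$)
$\left(-18348 + j{\left(6,D{\left(-14,-10 \right)} \right)}\right) \left(47069 + \left(8110 - -16724\right)\right) = \left(-18348 - 205\right) \left(47069 + \left(8110 - -16724\right)\right) = \left(-18348 - 205\right) \left(47069 + \left(8110 + 16724\right)\right) = \left(-18348 - 205\right) \left(47069 + 24834\right) = \left(-18553\right) 71903 = -1334016359$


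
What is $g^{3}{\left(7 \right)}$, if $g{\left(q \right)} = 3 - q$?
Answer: $-64$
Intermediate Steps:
$g^{3}{\left(7 \right)} = \left(3 - 7\right)^{3} = \left(-4\right)^{3} = -64$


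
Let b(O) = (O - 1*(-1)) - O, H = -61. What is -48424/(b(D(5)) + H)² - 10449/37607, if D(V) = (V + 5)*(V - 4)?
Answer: -232337221/16923150 ≈ -13.729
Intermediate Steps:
D(V) = (-4 + V)*(5 + V) (D(V) = (5 + V)*(-4 + V) = (-4 + V)*(5 + V))
b(O) = 1 (b(O) = (O + 1) - O = (1 + O) - O = 1)
-48424/(b(D(5)) + H)² - 10449/37607 = -48424/(1 - 61)² - 10449/37607 = -48424/((-60)²) - 10449*1/37607 = -48424/3600 - 10449/37607 = -48424*1/3600 - 10449/37607 = -6053/450 - 10449/37607 = -232337221/16923150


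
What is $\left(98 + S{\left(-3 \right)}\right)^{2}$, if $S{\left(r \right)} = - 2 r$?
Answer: $10816$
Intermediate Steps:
$\left(98 + S{\left(-3 \right)}\right)^{2} = \left(98 - -6\right)^{2} = \left(98 + 6\right)^{2} = 104^{2} = 10816$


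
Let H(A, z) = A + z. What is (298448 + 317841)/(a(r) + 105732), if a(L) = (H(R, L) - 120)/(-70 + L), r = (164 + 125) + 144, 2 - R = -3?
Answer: 74570969/12793678 ≈ 5.8287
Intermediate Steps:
R = 5 (R = 2 - 1*(-3) = 2 + 3 = 5)
r = 433 (r = 289 + 144 = 433)
a(L) = (-115 + L)/(-70 + L) (a(L) = ((5 + L) - 120)/(-70 + L) = (-115 + L)/(-70 + L))
(298448 + 317841)/(a(r) + 105732) = (298448 + 317841)/((-115 + 433)/(-70 + 433) + 105732) = 616289/(318/363 + 105732) = 616289/((1/363)*318 + 105732) = 616289/(106/121 + 105732) = 616289/(12793678/121) = 616289*(121/12793678) = 74570969/12793678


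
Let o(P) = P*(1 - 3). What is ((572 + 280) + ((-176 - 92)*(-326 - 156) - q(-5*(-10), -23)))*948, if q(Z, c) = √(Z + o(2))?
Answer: 123266544 - 948*√46 ≈ 1.2326e+8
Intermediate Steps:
o(P) = -2*P (o(P) = P*(-2) = -2*P)
q(Z, c) = √(-4 + Z) (q(Z, c) = √(Z - 2*2) = √(Z - 4) = √(-4 + Z))
((572 + 280) + ((-176 - 92)*(-326 - 156) - q(-5*(-10), -23)))*948 = ((572 + 280) + ((-176 - 92)*(-326 - 156) - √(-4 - 5*(-10))))*948 = (852 + (-268*(-482) - √(-4 + 50)))*948 = (852 + (129176 - √46))*948 = (130028 - √46)*948 = 123266544 - 948*√46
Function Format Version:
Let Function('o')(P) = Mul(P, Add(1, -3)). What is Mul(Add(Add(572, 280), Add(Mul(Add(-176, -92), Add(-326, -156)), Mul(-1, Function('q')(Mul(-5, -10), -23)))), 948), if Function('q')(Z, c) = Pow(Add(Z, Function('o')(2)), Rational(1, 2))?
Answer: Add(123266544, Mul(-948, Pow(46, Rational(1, 2)))) ≈ 1.2326e+8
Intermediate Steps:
Function('o')(P) = Mul(-2, P) (Function('o')(P) = Mul(P, -2) = Mul(-2, P))
Function('q')(Z, c) = Pow(Add(-4, Z), Rational(1, 2)) (Function('q')(Z, c) = Pow(Add(Z, Mul(-2, 2)), Rational(1, 2)) = Pow(Add(Z, -4), Rational(1, 2)) = Pow(Add(-4, Z), Rational(1, 2)))
Mul(Add(Add(572, 280), Add(Mul(Add(-176, -92), Add(-326, -156)), Mul(-1, Function('q')(Mul(-5, -10), -23)))), 948) = Mul(Add(Add(572, 280), Add(Mul(Add(-176, -92), Add(-326, -156)), Mul(-1, Pow(Add(-4, Mul(-5, -10)), Rational(1, 2))))), 948) = Mul(Add(852, Add(Mul(-268, -482), Mul(-1, Pow(Add(-4, 50), Rational(1, 2))))), 948) = Mul(Add(852, Add(129176, Mul(-1, Pow(46, Rational(1, 2))))), 948) = Mul(Add(130028, Mul(-1, Pow(46, Rational(1, 2)))), 948) = Add(123266544, Mul(-948, Pow(46, Rational(1, 2))))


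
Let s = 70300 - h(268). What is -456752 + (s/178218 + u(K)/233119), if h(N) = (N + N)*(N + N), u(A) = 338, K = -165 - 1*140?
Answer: -3162711667444204/6924333657 ≈ -4.5675e+5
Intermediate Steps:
K = -305 (K = -165 - 140 = -305)
h(N) = 4*N**2 (h(N) = (2*N)*(2*N) = 4*N**2)
s = -216996 (s = 70300 - 4*268**2 = 70300 - 4*71824 = 70300 - 1*287296 = 70300 - 287296 = -216996)
-456752 + (s/178218 + u(K)/233119) = -456752 + (-216996/178218 + 338/233119) = -456752 + (-216996*1/178218 + 338*(1/233119)) = -456752 + (-36166/29703 + 338/233119) = -456752 - 8420942140/6924333657 = -3162711667444204/6924333657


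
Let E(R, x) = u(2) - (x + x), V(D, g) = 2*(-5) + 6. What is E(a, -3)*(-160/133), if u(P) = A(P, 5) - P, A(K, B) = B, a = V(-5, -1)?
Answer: -1440/133 ≈ -10.827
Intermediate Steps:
V(D, g) = -4 (V(D, g) = -10 + 6 = -4)
a = -4
u(P) = 5 - P
E(R, x) = 3 - 2*x (E(R, x) = (5 - 1*2) - (x + x) = (5 - 2) - 2*x = 3 - 2*x)
E(a, -3)*(-160/133) = (3 - 2*(-3))*(-160/133) = (3 + 6)*(-160*1/133) = 9*(-160/133) = -1440/133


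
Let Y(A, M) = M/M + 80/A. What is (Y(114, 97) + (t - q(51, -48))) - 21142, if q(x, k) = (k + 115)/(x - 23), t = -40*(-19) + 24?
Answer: -32492471/1596 ≈ -20359.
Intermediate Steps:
t = 784 (t = 760 + 24 = 784)
Y(A, M) = 1 + 80/A
q(x, k) = (115 + k)/(-23 + x)
(Y(114, 97) + (t - q(51, -48))) - 21142 = ((80 + 114)/114 + (784 - (115 - 48)/(-23 + 51))) - 21142 = ((1/114)*194 + (784 - 67/28)) - 21142 = (97/57 + (784 - 67/28)) - 21142 = (97/57 + 21885/28) - 21142 = 1250161/1596 - 21142 = -32492471/1596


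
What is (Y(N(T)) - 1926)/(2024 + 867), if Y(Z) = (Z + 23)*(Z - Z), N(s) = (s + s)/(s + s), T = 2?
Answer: -1926/2891 ≈ -0.66621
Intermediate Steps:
N(s) = 1 (N(s) = (2*s)/((2*s)) = (2*s)*(1/(2*s)) = 1)
Y(Z) = 0 (Y(Z) = (23 + Z)*0 = 0)
(Y(N(T)) - 1926)/(2024 + 867) = (0 - 1926)/(2024 + 867) = -1926/2891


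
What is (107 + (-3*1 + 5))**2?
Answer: 11881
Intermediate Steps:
(107 + (-3*1 + 5))**2 = (107 + (-3 + 5))**2 = (107 + 2)**2 = 109**2 = 11881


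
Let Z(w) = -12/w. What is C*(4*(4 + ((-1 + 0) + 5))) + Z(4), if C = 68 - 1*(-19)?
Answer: 2781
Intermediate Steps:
C = 87 (C = 68 + 19 = 87)
C*(4*(4 + ((-1 + 0) + 5))) + Z(4) = 87*(4*(4 + ((-1 + 0) + 5))) - 12/4 = 87*(4*(4 + (-1 + 5))) - 12*¼ = 87*(4*(4 + 4)) - 3 = 87*(4*8) - 3 = 87*32 - 3 = 2784 - 3 = 2781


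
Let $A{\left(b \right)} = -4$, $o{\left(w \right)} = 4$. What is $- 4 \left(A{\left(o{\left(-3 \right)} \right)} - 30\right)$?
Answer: $136$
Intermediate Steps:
$- 4 \left(A{\left(o{\left(-3 \right)} \right)} - 30\right) = - 4 \left(-4 - 30\right) = \left(-4\right) \left(-34\right) = 136$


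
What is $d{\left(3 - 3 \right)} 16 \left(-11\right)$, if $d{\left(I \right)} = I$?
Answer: $0$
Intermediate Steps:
$d{\left(3 - 3 \right)} 16 \left(-11\right) = \left(3 - 3\right) 16 \left(-11\right) = 0 \cdot 16 \left(-11\right) = 0 \left(-11\right) = 0$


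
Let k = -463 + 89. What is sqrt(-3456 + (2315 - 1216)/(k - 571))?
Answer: I*sqrt(7000755)/45 ≈ 58.798*I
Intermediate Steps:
k = -374
sqrt(-3456 + (2315 - 1216)/(k - 571)) = sqrt(-3456 + (2315 - 1216)/(-374 - 571)) = sqrt(-3456 + 1099/(-945)) = sqrt(-3456 + 1099*(-1/945)) = sqrt(-3456 - 157/135) = sqrt(-466717/135) = I*sqrt(7000755)/45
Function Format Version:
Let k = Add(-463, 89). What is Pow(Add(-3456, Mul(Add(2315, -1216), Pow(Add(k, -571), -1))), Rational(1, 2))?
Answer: Mul(Rational(1, 45), I, Pow(7000755, Rational(1, 2))) ≈ Mul(58.798, I)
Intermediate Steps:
k = -374
Pow(Add(-3456, Mul(Add(2315, -1216), Pow(Add(k, -571), -1))), Rational(1, 2)) = Pow(Add(-3456, Mul(Add(2315, -1216), Pow(Add(-374, -571), -1))), Rational(1, 2)) = Pow(Add(-3456, Mul(1099, Pow(-945, -1))), Rational(1, 2)) = Pow(Add(-3456, Mul(1099, Rational(-1, 945))), Rational(1, 2)) = Pow(Add(-3456, Rational(-157, 135)), Rational(1, 2)) = Pow(Rational(-466717, 135), Rational(1, 2)) = Mul(Rational(1, 45), I, Pow(7000755, Rational(1, 2)))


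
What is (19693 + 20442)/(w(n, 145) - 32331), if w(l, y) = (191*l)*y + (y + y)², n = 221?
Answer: 40135/6172364 ≈ 0.0065024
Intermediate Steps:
w(l, y) = 4*y² + 191*l*y (w(l, y) = 191*l*y + (2*y)² = 191*l*y + 4*y² = 4*y² + 191*l*y)
(19693 + 20442)/(w(n, 145) - 32331) = (19693 + 20442)/(145*(4*145 + 191*221) - 32331) = 40135/(145*(580 + 42211) - 32331) = 40135/(145*42791 - 32331) = 40135/(6204695 - 32331) = 40135/6172364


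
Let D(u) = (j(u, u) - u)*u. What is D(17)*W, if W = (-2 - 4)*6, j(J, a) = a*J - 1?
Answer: -165852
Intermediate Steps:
j(J, a) = -1 + J*a (j(J, a) = J*a - 1 = -1 + J*a)
W = -36 (W = -6*6 = -36)
D(u) = u*(-1 + u**2 - u) (D(u) = ((-1 + u*u) - u)*u = ((-1 + u**2) - u)*u = (-1 + u**2 - u)*u = u*(-1 + u**2 - u))
D(17)*W = (17*(-1 + 17**2 - 1*17))*(-36) = (17*(-1 + 289 - 17))*(-36) = (17*271)*(-36) = 4607*(-36) = -165852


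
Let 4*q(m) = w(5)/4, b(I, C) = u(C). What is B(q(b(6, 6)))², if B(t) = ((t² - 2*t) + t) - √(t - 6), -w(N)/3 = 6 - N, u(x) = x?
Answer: -402255/65536 - 171*I*√11/512 ≈ -6.1379 - 1.1077*I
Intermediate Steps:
b(I, C) = C
w(N) = -18 + 3*N (w(N) = -3*(6 - N) = -18 + 3*N)
q(m) = -3/16 (q(m) = ((-18 + 3*5)/4)/4 = ((-18 + 15)*(¼))/4 = (-3*¼)/4 = (¼)*(-¾) = -3/16)
B(t) = t² - t - √(-6 + t) (B(t) = (t² - t) - √(-6 + t) = t² - t - √(-6 + t))
B(q(b(6, 6)))² = ((-3/16)² - 1*(-3/16) - √(-6 - 3/16))² = (9/256 + 3/16 - √(-99/16))² = (9/256 + 3/16 - 3*I*√11/4)² = (57/256 - 3*I*√11/4)²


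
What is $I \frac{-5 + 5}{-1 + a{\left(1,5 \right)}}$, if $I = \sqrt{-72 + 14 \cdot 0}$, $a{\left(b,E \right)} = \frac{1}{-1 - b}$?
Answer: $0$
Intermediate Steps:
$I = 6 i \sqrt{2}$ ($I = \sqrt{-72 + 0} = \sqrt{-72} = 6 i \sqrt{2} \approx 8.4853 i$)
$I \frac{-5 + 5}{-1 + a{\left(1,5 \right)}} = 6 i \sqrt{2} \frac{-5 + 5}{-1 - \frac{1}{1 + 1}} = 6 i \sqrt{2} \frac{0}{-1 - \frac{1}{2}} = 6 i \sqrt{2} \frac{0}{- \frac{3}{2}} = 6 i \sqrt{2} \cdot 0 \left(- \frac{2}{3}\right) = 6 i \sqrt{2} \cdot 0 = 0$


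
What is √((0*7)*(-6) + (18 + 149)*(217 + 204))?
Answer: √70307 ≈ 265.15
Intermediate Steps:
√((0*7)*(-6) + (18 + 149)*(217 + 204)) = √(0*(-6) + 167*421) = √(0 + 70307) = √70307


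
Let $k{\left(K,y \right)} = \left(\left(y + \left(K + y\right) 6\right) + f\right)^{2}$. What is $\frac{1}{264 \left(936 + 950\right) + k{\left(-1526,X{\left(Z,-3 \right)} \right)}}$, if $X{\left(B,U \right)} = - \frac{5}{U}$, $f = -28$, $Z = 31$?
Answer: $\frac{9}{761666425} \approx 1.1816 \cdot 10^{-8}$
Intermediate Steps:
$k{\left(K,y \right)} = \left(-28 + 6 K + 7 y\right)^{2}$ ($k{\left(K,y \right)} = \left(\left(y + \left(K + y\right) 6\right) - 28\right)^{2} = \left(\left(y + \left(6 K + 6 y\right)\right) - 28\right)^{2} = \left(\left(6 K + 7 y\right) - 28\right)^{2} = \left(-28 + 6 K + 7 y\right)^{2}$)
$\frac{1}{264 \left(936 + 950\right) + k{\left(-1526,X{\left(Z,-3 \right)} \right)}} = \frac{1}{264 \left(936 + 950\right) + \left(-28 + 6 \left(-1526\right) + 7 \left(- \frac{5}{-3}\right)\right)^{2}} = \frac{1}{264 \cdot 1886 + \left(-28 - 9156 + 7 \left(\left(-5\right) \left(- \frac{1}{3}\right)\right)\right)^{2}} = \frac{1}{497904 + \left(-28 - 9156 + 7 \cdot \frac{5}{3}\right)^{2}} = \frac{1}{497904 + \left(-28 - 9156 + \frac{35}{3}\right)^{2}} = \frac{1}{497904 + \left(- \frac{27517}{3}\right)^{2}} = \frac{1}{497904 + \frac{757185289}{9}} = \frac{1}{\frac{761666425}{9}} = \frac{9}{761666425}$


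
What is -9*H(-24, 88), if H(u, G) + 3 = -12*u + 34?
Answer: -2871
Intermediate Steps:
H(u, G) = 31 - 12*u (H(u, G) = -3 + (-12*u + 34) = -3 + (34 - 12*u) = 31 - 12*u)
-9*H(-24, 88) = -9*(31 - 12*(-24)) = -9*(31 + 288) = -9*319 = -2871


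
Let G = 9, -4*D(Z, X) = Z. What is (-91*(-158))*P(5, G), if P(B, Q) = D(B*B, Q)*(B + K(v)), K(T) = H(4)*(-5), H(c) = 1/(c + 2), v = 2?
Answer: -4493125/12 ≈ -3.7443e+5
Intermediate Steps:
D(Z, X) = -Z/4
H(c) = 1/(2 + c)
K(T) = -⅚ (K(T) = -5/(2 + 4) = -5/6 = (⅙)*(-5) = -⅚)
P(B, Q) = -B²*(-⅚ + B)/4 (P(B, Q) = (-B*B/4)*(B - ⅚) = (-B²/4)*(-⅚ + B) = -B²*(-⅚ + B)/4)
(-91*(-158))*P(5, G) = (-91*(-158))*((1/24)*5²*(5 - 6*5)) = 14378*((1/24)*25*(5 - 30)) = 14378*((1/24)*25*(-25)) = 14378*(-625/24) = -4493125/12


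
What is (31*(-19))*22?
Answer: -12958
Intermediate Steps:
(31*(-19))*22 = -589*22 = -12958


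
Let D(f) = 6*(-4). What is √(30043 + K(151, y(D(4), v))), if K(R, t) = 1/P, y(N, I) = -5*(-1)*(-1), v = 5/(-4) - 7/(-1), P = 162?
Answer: √9733934/18 ≈ 173.33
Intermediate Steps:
D(f) = -24
v = 23/4 (v = 5*(-¼) - 7*(-1) = -5/4 + 7 = 23/4 ≈ 5.7500)
y(N, I) = -5 (y(N, I) = 5*(-1) = -5)
K(R, t) = 1/162
√(30043 + K(151, y(D(4), v))) = √(30043 + 1/162) = √(4866967/162) = √9733934/18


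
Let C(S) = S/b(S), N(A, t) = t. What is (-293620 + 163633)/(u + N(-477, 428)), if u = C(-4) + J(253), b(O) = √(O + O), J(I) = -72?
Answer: -2570854/7041 + 14443*I*√2/14082 ≈ -365.13 + 1.4505*I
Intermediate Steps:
b(O) = √2*√O (b(O) = √(2*O) = √2*√O)
C(S) = √2*√S/2 (C(S) = S/((√2*√S)) = S*(√2/(2*√S)) = √2*√S/2)
u = -72 + I*√2 (u = √2*√(-4)/2 - 72 = √2*(2*I)/2 - 72 = I*√2 - 72 = -72 + I*√2 ≈ -72.0 + 1.4142*I)
(-293620 + 163633)/(u + N(-477, 428)) = (-293620 + 163633)/((-72 + I*√2) + 428) = -129987/(356 + I*√2)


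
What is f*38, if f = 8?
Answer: 304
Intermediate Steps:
f*38 = 8*38 = 304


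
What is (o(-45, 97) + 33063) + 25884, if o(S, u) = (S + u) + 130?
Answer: 59129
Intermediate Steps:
o(S, u) = 130 + S + u
(o(-45, 97) + 33063) + 25884 = ((130 - 45 + 97) + 33063) + 25884 = (182 + 33063) + 25884 = 33245 + 25884 = 59129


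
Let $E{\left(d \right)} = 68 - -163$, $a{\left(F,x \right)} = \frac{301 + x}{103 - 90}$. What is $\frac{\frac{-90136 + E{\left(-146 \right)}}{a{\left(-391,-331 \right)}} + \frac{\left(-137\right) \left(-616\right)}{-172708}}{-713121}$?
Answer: $- \frac{10092626693}{184742552502} \approx -0.054631$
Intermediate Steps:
$a{\left(F,x \right)} = \frac{301}{13} + \frac{x}{13}$ ($a{\left(F,x \right)} = \frac{301 + x}{13} = \left(301 + x\right) \frac{1}{13} = \frac{301}{13} + \frac{x}{13}$)
$E{\left(d \right)} = 231$ ($E{\left(d \right)} = 68 + 163 = 231$)
$\frac{\frac{-90136 + E{\left(-146 \right)}}{a{\left(-391,-331 \right)}} + \frac{\left(-137\right) \left(-616\right)}{-172708}}{-713121} = \frac{\frac{-90136 + 231}{\frac{301}{13} + \frac{1}{13} \left(-331\right)} + \frac{\left(-137\right) \left(-616\right)}{-172708}}{-713121} = \left(- \frac{89905}{\frac{301}{13} - \frac{331}{13}} + 84392 \left(- \frac{1}{172708}\right)\right) \left(- \frac{1}{713121}\right) = \left(- \frac{89905}{- \frac{30}{13}} - \frac{21098}{43177}\right) \left(- \frac{1}{713121}\right) = \left(\left(-89905\right) \left(- \frac{13}{30}\right) - \frac{21098}{43177}\right) \left(- \frac{1}{713121}\right) = \left(\frac{233753}{6} - \frac{21098}{43177}\right) \left(- \frac{1}{713121}\right) = \frac{10092626693}{259062} \left(- \frac{1}{713121}\right) = - \frac{10092626693}{184742552502}$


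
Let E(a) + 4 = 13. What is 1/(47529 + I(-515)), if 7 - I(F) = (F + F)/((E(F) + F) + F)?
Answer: 1021/48533226 ≈ 2.1037e-5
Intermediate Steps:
E(a) = 9 (E(a) = -4 + 13 = 9)
I(F) = 7 - 2*F/(9 + 2*F) (I(F) = 7 - (F + F)/((9 + F) + F) = 7 - 2*F/(9 + 2*F))
1/(47529 + I(-515)) = 1/(47529 + 3*(21 + 4*(-515))/(9 + 2*(-515))) = 1/(47529 + 3*(21 - 2060)/(9 - 1030)) = 1/(47529 + 3*(-2039)/(-1021)) = 1/(47529 + 3*(-1/1021)*(-2039)) = 1/(47529 + 6117/1021) = 1/(48533226/1021) = 1021/48533226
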